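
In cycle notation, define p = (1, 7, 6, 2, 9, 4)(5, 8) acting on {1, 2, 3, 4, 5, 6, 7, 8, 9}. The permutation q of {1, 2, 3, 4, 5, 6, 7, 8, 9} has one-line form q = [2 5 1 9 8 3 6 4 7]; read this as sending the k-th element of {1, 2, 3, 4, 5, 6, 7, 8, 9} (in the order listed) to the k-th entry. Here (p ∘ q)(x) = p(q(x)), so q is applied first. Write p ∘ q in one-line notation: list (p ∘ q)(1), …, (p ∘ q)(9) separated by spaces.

Chase each element through q then p: 1 → 2 → 9; 2 → 5 → 8; 3 → 1 → 7; 4 → 9 → 4; 5 → 8 → 5; 6 → 3 → 3; 7 → 6 → 2; 8 → 4 → 1; 9 → 7 → 6.
Collecting the images, p ∘ q = [9 8 7 4 5 3 2 1 6].

9 8 7 4 5 3 2 1 6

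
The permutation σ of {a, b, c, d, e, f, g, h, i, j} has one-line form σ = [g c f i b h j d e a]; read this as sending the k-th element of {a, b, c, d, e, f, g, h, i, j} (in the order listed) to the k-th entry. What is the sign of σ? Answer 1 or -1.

1

In disjoint-cycle form the cycle lengths are 7, 3.
A cycle is odd iff its length is even; σ has 0 even-length cycles, so sgn(σ) = (−1)^0 and σ is even.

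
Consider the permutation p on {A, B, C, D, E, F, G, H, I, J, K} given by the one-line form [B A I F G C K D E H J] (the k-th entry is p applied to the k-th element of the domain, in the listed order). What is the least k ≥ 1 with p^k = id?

Decomposing into disjoint cycles gives cycle lengths 9, 2.
The order of p is the least common multiple of its cycle lengths: lcm(9, 2) = 18.

18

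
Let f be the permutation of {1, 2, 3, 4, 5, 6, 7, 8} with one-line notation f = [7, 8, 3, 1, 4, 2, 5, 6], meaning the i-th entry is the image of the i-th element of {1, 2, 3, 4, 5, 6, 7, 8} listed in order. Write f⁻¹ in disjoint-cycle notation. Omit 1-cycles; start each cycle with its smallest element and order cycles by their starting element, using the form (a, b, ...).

The cycle decomposition of f is (1, 7, 5, 4)(2, 8, 6).
The inverse reverses every cycle; in canonical form, f⁻¹ = (1, 4, 5, 7)(2, 6, 8).

(1, 4, 5, 7)(2, 6, 8)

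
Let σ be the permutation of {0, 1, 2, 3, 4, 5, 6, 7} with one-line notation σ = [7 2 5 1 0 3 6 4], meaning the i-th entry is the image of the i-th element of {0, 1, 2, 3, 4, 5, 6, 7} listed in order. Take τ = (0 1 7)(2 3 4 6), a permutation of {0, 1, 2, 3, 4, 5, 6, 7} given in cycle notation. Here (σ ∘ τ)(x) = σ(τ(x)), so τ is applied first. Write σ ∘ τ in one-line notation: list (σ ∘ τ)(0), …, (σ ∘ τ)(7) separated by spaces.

2 4 1 0 6 3 5 7

For each element, apply τ then σ: 0 → 1 → 2; 1 → 7 → 4; 2 → 3 → 1; 3 → 4 → 0; 4 → 6 → 6; 5 → 5 → 3; 6 → 2 → 5; 7 → 0 → 7.
So σ ∘ τ in one-line form is 2 4 1 0 6 3 5 7.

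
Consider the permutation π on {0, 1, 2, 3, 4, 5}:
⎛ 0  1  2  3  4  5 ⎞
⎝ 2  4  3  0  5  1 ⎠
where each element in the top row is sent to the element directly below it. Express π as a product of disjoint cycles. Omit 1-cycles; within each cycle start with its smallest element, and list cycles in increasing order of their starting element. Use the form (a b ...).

Start at 0 and follow images: 0 → 2 → 3 → 0, giving the cycle (0 2 3).
Continuing from each remaining unvisited element yields (0 2 3)(1 4 5).

(0 2 3)(1 4 5)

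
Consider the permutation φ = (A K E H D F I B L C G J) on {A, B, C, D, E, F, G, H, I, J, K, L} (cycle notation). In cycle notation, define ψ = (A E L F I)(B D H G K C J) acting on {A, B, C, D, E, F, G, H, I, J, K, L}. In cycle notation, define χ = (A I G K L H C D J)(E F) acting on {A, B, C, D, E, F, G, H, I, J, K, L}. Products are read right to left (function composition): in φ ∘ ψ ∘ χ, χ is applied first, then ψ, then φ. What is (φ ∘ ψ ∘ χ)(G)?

G

Chase G: χ(G) = K; ψ(K) = C; φ(C) = G. Hence (φ ∘ ψ ∘ χ)(G) = G.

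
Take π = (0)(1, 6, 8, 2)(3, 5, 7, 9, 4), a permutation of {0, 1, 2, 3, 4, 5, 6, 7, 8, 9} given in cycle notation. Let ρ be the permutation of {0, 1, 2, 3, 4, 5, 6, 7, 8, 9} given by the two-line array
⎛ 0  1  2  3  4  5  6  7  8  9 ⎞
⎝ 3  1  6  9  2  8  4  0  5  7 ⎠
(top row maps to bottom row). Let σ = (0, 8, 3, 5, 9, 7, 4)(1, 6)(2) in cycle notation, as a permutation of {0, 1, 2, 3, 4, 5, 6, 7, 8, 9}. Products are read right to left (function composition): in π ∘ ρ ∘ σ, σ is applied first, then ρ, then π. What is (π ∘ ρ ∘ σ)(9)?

0

Chase 9: σ(9) = 7; ρ(7) = 0; π(0) = 0. Hence (π ∘ ρ ∘ σ)(9) = 0.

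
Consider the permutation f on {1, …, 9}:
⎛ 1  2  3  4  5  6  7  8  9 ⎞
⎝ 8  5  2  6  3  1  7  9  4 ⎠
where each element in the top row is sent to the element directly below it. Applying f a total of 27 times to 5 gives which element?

Tracing 5 → 3 → … returns to 5 after 3 steps, so 5 lies in a 3-cycle (2 5 3).
On a 3-cycle, f^3 is the identity, so f^27 = f^0 there (27 ≡ 0 mod 3).
So f^27(5) = 5.

5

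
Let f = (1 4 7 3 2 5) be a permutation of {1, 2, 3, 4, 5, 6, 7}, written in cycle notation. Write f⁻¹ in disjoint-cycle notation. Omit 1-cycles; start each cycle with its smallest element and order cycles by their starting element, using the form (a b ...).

(1 5 2 3 7 4)

The inverse reverses each cycle.
Reversing each cycle of f and rotating so the smallest element leads gives (1 5 2 3 7 4).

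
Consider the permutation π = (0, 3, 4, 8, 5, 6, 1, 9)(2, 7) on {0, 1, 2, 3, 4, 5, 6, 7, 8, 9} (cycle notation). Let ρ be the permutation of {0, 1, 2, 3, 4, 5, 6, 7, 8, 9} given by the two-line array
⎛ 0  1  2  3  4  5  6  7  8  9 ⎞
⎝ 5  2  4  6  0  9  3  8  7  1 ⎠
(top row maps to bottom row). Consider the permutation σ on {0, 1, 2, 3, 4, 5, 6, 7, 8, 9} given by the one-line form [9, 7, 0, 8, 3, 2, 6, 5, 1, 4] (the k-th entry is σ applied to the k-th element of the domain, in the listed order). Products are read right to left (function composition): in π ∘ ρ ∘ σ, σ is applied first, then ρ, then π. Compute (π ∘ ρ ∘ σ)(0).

Chase 0: σ(0) = 9; ρ(9) = 1; π(1) = 9. Hence (π ∘ ρ ∘ σ)(0) = 9.

9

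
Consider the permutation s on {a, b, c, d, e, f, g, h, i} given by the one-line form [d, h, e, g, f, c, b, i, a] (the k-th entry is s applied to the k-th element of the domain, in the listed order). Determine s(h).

i

h is element number 8 of the domain, and entry number 8 of the one-line form is i, so s(h) = i.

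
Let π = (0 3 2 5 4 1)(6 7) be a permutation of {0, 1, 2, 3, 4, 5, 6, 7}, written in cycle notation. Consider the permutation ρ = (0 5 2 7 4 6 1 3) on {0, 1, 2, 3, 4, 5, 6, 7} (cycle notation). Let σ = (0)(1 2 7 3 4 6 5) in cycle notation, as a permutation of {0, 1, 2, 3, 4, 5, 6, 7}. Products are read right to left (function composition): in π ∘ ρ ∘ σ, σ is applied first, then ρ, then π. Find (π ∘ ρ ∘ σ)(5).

Apply the permutations in order: σ(5) = 1, then ρ(1) = 3, then π(3) = 2. So (π ∘ ρ ∘ σ)(5) = 2.

2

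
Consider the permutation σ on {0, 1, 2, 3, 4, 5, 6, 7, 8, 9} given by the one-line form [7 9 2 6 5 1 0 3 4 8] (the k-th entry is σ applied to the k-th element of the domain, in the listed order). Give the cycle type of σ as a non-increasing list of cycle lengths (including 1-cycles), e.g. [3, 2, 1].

The disjoint cycles are (0, 7, 3, 6)(1, 9, 8, 4, 5)(2), with lengths 5, 4, 1 in non-increasing order.

[5, 4, 1]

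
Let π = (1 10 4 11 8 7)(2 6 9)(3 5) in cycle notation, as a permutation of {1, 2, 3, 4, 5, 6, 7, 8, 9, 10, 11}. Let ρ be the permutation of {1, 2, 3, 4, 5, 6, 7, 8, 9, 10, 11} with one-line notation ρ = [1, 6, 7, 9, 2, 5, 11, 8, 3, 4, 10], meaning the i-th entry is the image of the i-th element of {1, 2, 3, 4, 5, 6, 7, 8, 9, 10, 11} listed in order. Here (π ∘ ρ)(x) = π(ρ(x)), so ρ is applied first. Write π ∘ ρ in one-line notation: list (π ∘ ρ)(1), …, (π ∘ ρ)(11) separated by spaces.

(π ∘ ρ)(x) = π(ρ(x)). Computing each image: π(ρ(1)) = π(1) = 10, π(ρ(2)) = π(6) = 9, π(ρ(3)) = π(7) = 1, π(ρ(4)) = π(9) = 2, π(ρ(5)) = π(2) = 6, π(ρ(6)) = π(5) = 3, π(ρ(7)) = π(11) = 8, π(ρ(8)) = π(8) = 7, π(ρ(9)) = π(3) = 5, π(ρ(10)) = π(4) = 11, π(ρ(11)) = π(10) = 4.
Hence π ∘ ρ = [10 9 1 2 6 3 8 7 5 11 4].

10 9 1 2 6 3 8 7 5 11 4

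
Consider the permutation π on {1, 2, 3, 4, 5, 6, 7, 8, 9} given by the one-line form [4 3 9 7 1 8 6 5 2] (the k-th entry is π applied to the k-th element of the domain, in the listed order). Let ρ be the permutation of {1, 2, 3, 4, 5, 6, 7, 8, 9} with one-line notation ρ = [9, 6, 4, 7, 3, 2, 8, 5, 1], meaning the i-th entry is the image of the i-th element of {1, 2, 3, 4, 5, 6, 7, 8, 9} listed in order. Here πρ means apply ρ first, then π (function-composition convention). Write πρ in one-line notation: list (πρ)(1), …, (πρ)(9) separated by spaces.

Chase each element through ρ then π: 1 → 9 → 2; 2 → 6 → 8; 3 → 4 → 7; 4 → 7 → 6; 5 → 3 → 9; 6 → 2 → 3; 7 → 8 → 5; 8 → 5 → 1; 9 → 1 → 4.
So πρ in one-line form is 2 8 7 6 9 3 5 1 4.

2 8 7 6 9 3 5 1 4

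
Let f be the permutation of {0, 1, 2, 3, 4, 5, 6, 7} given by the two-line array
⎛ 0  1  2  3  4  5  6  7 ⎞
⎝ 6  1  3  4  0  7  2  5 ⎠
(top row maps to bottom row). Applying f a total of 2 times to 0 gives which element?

Tracing 0 → 6 → … returns to 0 after 5 steps, so 0 lies in a 5-cycle (0, 6, 2, 3, 4).
Stepping 2 places around the cycle: 0 → 6 → 2.

2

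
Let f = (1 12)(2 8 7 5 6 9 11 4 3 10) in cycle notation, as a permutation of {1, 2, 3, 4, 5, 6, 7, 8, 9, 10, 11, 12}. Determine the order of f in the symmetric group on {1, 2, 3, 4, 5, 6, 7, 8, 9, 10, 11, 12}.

The disjoint cycles have lengths 10, 2.
The order is lcm(10, 2) = 10.

10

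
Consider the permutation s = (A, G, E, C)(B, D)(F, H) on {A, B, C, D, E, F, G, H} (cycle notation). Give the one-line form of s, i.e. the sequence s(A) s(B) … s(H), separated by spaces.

Reading each image from the cycles: A↦G, B↦D, C↦A, D↦B, E↦C, F↦H, G↦E, H↦F.
So the one-line form is G D A B C H E F.

G D A B C H E F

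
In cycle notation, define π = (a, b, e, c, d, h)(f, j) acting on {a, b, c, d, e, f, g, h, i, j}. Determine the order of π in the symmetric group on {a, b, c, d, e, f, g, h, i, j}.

The disjoint cycles have lengths 6, 2, 1, 1.
Since disjoint cycles commute, ord(π) = lcm(6, 2) = 6.

6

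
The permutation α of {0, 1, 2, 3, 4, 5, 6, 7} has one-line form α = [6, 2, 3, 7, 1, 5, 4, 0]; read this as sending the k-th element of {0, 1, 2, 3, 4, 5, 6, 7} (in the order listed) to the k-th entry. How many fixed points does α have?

1

The fixed points (elements with α(x) = x) are {5}, so there is 1.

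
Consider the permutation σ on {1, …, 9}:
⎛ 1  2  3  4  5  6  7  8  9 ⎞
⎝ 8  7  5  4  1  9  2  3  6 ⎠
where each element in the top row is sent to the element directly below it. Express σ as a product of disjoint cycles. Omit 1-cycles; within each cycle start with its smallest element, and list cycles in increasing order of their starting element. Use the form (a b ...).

From 1: 1 → 8 → 3 → 5 → 1, closing the cycle (1 8 3 5).
Continuing from each remaining unvisited element yields (1 8 3 5)(2 7)(6 9).

(1 8 3 5)(2 7)(6 9)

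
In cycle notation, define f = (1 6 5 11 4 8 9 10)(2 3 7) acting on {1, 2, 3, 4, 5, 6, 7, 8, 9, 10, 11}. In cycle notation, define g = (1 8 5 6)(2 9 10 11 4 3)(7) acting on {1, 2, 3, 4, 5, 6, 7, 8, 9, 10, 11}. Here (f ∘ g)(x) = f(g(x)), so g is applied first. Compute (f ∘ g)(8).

(f ∘ g)(8) = f(g(8)). g(8) = 5, then f(5) = 11. So (f ∘ g)(8) = 11.

11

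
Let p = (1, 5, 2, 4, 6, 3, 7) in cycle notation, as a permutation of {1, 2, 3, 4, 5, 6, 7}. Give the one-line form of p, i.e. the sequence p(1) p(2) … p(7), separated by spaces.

Image by image: 1↦5, 2↦4, 3↦7, 4↦6, 5↦2, 6↦3, 7↦1.
So the one-line form is 5 4 7 6 2 3 1.

5 4 7 6 2 3 1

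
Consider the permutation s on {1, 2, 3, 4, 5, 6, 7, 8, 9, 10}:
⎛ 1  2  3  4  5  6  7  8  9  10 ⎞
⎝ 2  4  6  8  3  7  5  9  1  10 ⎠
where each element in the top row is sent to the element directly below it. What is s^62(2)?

Tracing 2 → 4 → … returns to 2 after 5 steps, so 2 lies in a 5-cycle (1 2 4 8 9).
On a 5-cycle, s^5 is the identity, so s^62 = s^2 there (62 ≡ 2 mod 5).
Advancing 2 steps from 2: 2 → 4 → 8.

8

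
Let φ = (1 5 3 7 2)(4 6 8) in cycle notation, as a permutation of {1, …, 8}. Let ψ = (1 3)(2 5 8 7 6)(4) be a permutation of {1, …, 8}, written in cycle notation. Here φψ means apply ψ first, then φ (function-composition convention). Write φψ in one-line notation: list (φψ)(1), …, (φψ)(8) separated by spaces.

(φψ)(x) = φ(ψ(x)). Computing each image: φ(ψ(1)) = φ(3) = 7, φ(ψ(2)) = φ(5) = 3, φ(ψ(3)) = φ(1) = 5, φ(ψ(4)) = φ(4) = 6, φ(ψ(5)) = φ(8) = 4, φ(ψ(6)) = φ(2) = 1, φ(ψ(7)) = φ(6) = 8, φ(ψ(8)) = φ(7) = 2.
Hence φψ = [7 3 5 6 4 1 8 2].

7 3 5 6 4 1 8 2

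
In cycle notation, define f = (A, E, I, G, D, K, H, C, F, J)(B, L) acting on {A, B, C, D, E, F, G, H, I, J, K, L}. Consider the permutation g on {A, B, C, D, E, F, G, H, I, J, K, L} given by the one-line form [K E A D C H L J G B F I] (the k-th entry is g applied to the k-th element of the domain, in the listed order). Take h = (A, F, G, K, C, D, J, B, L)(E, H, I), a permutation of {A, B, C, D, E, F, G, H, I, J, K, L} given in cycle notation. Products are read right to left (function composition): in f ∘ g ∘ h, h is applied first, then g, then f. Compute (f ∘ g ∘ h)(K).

E

Apply the permutations in order: h(K) = C, then g(C) = A, then f(A) = E. So (f ∘ g ∘ h)(K) = E.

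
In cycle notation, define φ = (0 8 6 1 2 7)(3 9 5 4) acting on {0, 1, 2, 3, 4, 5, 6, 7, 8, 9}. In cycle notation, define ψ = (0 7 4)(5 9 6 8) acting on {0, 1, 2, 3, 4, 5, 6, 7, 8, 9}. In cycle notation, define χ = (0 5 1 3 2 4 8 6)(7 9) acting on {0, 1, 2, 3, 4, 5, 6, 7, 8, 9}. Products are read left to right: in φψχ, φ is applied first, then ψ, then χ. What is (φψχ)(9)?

7

(φψχ)(9) = χ(ψ(φ(9))). φ(9) = 5, then ψ(5) = 9, then χ(9) = 7, so the result is 7.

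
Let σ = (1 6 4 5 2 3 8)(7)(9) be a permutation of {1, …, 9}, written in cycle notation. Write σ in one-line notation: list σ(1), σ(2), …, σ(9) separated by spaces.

6 3 8 5 2 4 7 1 9

Reading each image from the cycles: 1↦6, 2↦3, 3↦8, 4↦5, 5↦2, 6↦4, 7↦7, 8↦1, 9↦9.
Listing these in domain order gives 6 3 8 5 2 4 7 1 9.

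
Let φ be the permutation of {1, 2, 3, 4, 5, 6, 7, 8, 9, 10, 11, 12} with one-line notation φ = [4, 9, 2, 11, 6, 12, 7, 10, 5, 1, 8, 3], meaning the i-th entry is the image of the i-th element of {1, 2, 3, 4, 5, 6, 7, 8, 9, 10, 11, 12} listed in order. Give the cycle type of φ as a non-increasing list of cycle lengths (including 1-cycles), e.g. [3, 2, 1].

The disjoint cycles are (1 4 11 8 10)(2 9 5 6 12 3)(7), with lengths 6, 5, 1 in non-increasing order.

[6, 5, 1]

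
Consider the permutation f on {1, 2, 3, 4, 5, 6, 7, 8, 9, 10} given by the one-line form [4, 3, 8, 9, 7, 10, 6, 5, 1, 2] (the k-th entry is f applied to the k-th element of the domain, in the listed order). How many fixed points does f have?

No element satisfies f(x) = x, so there are 0 fixed points.

0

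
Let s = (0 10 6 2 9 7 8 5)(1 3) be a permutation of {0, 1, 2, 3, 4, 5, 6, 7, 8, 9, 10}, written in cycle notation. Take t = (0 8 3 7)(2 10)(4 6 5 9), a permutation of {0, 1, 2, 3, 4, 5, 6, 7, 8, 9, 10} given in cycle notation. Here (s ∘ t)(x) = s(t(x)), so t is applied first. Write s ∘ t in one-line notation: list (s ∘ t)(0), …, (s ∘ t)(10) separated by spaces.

For each element, apply t then s: 0 → 8 → 5; 1 → 1 → 3; 2 → 10 → 6; 3 → 7 → 8; 4 → 6 → 2; 5 → 9 → 7; 6 → 5 → 0; 7 → 0 → 10; 8 → 3 → 1; 9 → 4 → 4; 10 → 2 → 9.
Collecting the images, s ∘ t = [5 3 6 8 2 7 0 10 1 4 9].

5 3 6 8 2 7 0 10 1 4 9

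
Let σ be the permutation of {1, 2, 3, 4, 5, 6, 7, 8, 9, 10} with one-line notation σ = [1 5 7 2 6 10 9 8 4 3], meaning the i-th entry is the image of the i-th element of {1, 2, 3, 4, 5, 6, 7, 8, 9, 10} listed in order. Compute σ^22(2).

Tracing 2 → 5 → … returns to 2 after 8 steps, so 2 lies in an 8-cycle (2, 5, 6, 10, 3, 7, 9, 4).
On an 8-cycle, σ^8 is the identity, so σ^22 = σ^6 there (22 ≡ 6 mod 8).
Stepping 6 places around the cycle: 2 → 5 → 6 → 10 → 3 → 7 → 9.

9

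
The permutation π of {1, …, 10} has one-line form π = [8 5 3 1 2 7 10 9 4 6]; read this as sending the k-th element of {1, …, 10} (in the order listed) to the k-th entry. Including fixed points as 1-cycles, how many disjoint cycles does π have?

4

The cycle decomposition is (1, 8, 9, 4)(2, 5)(3)(6, 7, 10), which has 4 cycles (counting 1-cycles).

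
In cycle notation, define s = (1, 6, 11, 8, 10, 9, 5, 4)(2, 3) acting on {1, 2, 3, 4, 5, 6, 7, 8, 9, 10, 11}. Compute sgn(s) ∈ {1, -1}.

1

The cycle lengths are 8, 2, 1.
A cycle of length ℓ contributes ℓ−1 transpositions, so s is a product of 7 + 1 = 8 transpositions — even.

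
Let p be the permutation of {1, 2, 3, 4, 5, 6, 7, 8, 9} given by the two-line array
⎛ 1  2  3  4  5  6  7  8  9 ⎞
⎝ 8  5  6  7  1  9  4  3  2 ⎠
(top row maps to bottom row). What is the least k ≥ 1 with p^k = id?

14

Decomposing into disjoint cycles gives cycle lengths 7, 2.
The order of p is the least common multiple of its cycle lengths: lcm(7, 2) = 14.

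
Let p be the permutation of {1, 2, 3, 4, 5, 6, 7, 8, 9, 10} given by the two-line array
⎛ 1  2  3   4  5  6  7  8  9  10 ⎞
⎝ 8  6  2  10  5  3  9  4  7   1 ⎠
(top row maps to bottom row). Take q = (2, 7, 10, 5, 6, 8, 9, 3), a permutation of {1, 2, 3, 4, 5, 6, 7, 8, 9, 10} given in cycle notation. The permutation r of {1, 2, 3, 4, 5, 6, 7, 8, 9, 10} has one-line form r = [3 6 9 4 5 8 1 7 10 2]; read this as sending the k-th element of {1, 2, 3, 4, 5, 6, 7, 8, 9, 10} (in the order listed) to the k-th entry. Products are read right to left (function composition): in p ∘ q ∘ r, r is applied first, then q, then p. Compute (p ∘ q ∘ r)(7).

8

(p ∘ q ∘ r)(7) = p(q(r(7))). r(7) = 1, then q(1) = 1, then p(1) = 8, so the result is 8.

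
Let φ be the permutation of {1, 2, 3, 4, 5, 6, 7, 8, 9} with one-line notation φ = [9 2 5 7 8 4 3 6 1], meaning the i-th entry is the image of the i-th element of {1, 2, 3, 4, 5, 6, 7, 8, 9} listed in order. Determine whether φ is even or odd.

In disjoint-cycle form the cycle lengths are 6, 2, 1.
A cycle of length ℓ contributes ℓ−1 transpositions, so φ is a product of 5 + 1 = 6 transpositions — even.

even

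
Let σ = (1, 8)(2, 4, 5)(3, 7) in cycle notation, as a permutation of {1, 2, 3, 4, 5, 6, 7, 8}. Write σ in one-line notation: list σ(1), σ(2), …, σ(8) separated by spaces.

8 4 7 5 2 6 3 1

Reading each image from the cycles: 1→8, 2→4, 3→7, 4→5, 5→2, 6→6, 7→3, 8→1.
So the one-line form is 8 4 7 5 2 6 3 1.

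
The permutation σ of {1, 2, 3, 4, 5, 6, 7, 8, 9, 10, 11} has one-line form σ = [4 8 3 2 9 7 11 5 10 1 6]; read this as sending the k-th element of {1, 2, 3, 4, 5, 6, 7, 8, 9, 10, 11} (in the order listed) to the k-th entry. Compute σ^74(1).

Tracing 1 → 4 → … returns to 1 after 7 steps, so 1 lies in a 7-cycle (1, 4, 2, 8, 5, 9, 10).
Powers repeat with period 7 on this cycle, and 74 mod 7 = 4, so σ^74(1) = σ^4(1).
Advancing 4 steps from 1: 1 → 4 → 2 → 8 → 5.

5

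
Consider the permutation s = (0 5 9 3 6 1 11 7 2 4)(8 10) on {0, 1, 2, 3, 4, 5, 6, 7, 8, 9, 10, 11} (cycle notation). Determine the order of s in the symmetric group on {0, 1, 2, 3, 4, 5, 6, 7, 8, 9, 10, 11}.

The cycle type of s is (10, 2).
The order of s is the least common multiple of its cycle lengths: lcm(10, 2) = 10.

10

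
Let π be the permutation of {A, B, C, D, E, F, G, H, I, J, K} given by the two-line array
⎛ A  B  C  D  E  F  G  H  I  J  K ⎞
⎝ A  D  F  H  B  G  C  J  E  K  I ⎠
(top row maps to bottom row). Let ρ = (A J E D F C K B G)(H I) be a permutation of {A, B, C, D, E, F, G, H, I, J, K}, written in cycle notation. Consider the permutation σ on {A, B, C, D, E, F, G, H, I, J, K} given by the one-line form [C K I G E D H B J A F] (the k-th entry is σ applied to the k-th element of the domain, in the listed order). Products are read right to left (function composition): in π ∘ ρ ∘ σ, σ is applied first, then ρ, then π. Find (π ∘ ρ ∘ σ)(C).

J

(π ∘ ρ ∘ σ)(C) = π(ρ(σ(C))). σ(C) = I, then ρ(I) = H, then π(H) = J, so the result is J.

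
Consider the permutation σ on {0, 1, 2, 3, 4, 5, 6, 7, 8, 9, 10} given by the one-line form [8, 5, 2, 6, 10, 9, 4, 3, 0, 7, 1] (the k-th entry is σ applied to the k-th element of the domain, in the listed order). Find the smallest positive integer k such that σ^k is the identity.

Writing σ as disjoint cycles, the cycle lengths are 8, 2, 1.
Since disjoint cycles commute, ord(σ) = lcm(8, 2) = 8.

8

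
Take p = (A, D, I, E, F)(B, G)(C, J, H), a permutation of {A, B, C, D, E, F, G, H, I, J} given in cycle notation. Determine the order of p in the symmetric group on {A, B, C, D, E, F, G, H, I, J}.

The disjoint cycles have lengths 5, 3, 2.
The order of p is the least common multiple of its cycle lengths: lcm(5, 3, 2) = 30.

30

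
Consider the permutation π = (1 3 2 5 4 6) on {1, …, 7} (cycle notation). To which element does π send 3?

In the cycle (1 3 2 5 4 6), 3 is followed by 2, so π(3) = 2.

2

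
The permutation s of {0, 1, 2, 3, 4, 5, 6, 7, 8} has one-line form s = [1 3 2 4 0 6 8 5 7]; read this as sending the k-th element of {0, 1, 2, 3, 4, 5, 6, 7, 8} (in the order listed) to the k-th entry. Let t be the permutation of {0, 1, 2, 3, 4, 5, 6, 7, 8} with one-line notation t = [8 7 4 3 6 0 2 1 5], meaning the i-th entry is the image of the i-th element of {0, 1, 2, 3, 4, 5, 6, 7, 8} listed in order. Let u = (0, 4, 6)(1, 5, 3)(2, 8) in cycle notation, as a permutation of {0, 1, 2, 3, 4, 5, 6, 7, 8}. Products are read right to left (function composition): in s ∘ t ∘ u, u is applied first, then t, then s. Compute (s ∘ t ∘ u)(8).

0

(s ∘ t ∘ u)(8) = s(t(u(8))). u(8) = 2, then t(2) = 4, then s(4) = 0, so the result is 0.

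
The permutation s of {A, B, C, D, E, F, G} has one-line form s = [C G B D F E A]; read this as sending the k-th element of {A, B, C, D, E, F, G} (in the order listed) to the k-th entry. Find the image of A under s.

A is element number 1 of the domain, and entry number 1 of the one-line form is C, so s(A) = C.

C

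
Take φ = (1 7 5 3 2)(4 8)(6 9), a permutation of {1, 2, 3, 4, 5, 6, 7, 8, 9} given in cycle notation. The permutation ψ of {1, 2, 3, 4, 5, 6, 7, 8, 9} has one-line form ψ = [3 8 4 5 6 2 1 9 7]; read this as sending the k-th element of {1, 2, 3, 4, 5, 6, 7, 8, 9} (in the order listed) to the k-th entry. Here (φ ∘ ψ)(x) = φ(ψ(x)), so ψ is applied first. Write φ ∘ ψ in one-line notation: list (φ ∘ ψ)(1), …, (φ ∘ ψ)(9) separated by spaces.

2 4 8 3 9 1 7 6 5

Chase each element through ψ then φ: 1 → 3 → 2; 2 → 8 → 4; 3 → 4 → 8; 4 → 5 → 3; 5 → 6 → 9; 6 → 2 → 1; 7 → 1 → 7; 8 → 9 → 6; 9 → 7 → 5.
Collecting the images, φ ∘ ψ = [2 4 8 3 9 1 7 6 5].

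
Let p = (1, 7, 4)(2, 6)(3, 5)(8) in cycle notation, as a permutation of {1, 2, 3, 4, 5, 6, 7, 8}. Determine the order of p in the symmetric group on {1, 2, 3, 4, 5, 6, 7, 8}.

The cycle type of p is (3, 2, 2, 1).
The order is lcm(3, 2, 2) = 6.

6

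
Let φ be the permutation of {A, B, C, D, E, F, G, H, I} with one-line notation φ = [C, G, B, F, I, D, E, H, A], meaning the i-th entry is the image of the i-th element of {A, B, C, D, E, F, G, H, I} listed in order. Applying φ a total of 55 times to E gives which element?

Tracing E → I → … returns to E after 6 steps, so E lies in a 6-cycle (A C B G E I).
On a 6-cycle, φ^6 is the identity, so φ^55 = φ^1 there (55 ≡ 1 mod 6).
Advancing 1 step from E: E → I.

I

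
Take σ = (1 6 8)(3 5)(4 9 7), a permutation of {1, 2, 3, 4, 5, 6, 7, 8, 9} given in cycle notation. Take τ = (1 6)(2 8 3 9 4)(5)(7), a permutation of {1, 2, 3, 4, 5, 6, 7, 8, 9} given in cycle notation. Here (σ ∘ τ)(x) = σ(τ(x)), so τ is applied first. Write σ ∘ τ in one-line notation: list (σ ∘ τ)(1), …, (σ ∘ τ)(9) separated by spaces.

8 1 7 2 3 6 4 5 9

For each element, apply τ then σ: 1 → 6 → 8; 2 → 8 → 1; 3 → 9 → 7; 4 → 2 → 2; 5 → 5 → 3; 6 → 1 → 6; 7 → 7 → 4; 8 → 3 → 5; 9 → 4 → 9.
Collecting the images, σ ∘ τ = [8 1 7 2 3 6 4 5 9].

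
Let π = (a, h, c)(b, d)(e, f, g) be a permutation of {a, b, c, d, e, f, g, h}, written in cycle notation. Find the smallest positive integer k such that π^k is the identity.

The disjoint cycles have lengths 3, 3, 2.
Since disjoint cycles commute, ord(π) = lcm(3, 3, 2) = 6.

6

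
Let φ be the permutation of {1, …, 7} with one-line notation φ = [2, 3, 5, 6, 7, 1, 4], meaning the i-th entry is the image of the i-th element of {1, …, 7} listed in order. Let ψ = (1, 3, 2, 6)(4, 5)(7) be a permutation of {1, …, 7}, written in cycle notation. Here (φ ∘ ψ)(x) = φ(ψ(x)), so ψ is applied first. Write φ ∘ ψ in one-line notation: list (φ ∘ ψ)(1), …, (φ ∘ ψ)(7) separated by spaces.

(φ ∘ ψ)(x) = φ(ψ(x)). Computing each image: φ(ψ(1)) = φ(3) = 5, φ(ψ(2)) = φ(6) = 1, φ(ψ(3)) = φ(2) = 3, φ(ψ(4)) = φ(5) = 7, φ(ψ(5)) = φ(4) = 6, φ(ψ(6)) = φ(1) = 2, φ(ψ(7)) = φ(7) = 4.
Hence φ ∘ ψ = [5 1 3 7 6 2 4].

5 1 3 7 6 2 4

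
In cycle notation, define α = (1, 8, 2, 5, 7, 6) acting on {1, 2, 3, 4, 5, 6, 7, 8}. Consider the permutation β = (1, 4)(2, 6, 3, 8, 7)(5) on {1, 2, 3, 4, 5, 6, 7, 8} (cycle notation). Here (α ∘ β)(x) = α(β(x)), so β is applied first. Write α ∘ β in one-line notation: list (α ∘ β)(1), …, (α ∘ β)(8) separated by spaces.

For each element, apply β then α: 1 → 4 → 4; 2 → 6 → 1; 3 → 8 → 2; 4 → 1 → 8; 5 → 5 → 7; 6 → 3 → 3; 7 → 2 → 5; 8 → 7 → 6.
So α ∘ β in one-line form is 4 1 2 8 7 3 5 6.

4 1 2 8 7 3 5 6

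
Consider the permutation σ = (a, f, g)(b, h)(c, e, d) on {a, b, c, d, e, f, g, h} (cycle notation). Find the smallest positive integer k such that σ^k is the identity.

6

The cycle type of σ is (3, 3, 2).
The order of σ is the least common multiple of its cycle lengths: lcm(3, 3, 2) = 6.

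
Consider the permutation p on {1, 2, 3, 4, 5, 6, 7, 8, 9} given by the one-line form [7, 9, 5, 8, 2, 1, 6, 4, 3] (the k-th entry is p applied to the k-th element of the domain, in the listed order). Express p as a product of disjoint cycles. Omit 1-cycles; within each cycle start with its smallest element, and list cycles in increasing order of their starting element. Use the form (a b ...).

Start at 1 and follow images: 1 → 7 → 6 → 1, giving the cycle (1 7 6).
Repeating from the next unused element and collecting all non-trivial cycles gives (1 7 6)(2 9 3 5)(4 8).

(1 7 6)(2 9 3 5)(4 8)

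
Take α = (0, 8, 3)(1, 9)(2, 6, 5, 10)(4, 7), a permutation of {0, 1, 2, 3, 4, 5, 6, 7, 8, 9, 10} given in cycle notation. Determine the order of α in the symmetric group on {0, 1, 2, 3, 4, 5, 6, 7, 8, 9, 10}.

The disjoint cycles have lengths 4, 3, 2, 2.
The order is lcm(4, 3, 2, 2) = 12.

12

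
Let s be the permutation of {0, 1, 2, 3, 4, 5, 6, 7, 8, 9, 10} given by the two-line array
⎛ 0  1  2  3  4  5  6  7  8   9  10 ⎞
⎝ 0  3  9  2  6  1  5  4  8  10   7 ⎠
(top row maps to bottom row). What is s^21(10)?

Tracing 10 → 7 → … returns to 10 after 9 steps, so 10 lies in a 9-cycle (1 3 2 9 10 7 4 6 5).
Since the cycle has length 9, s^21 acts on it the same as s^3 (21 mod 9 = 3).
Stepping 3 places around the cycle: 10 → 7 → 4 → 6.

6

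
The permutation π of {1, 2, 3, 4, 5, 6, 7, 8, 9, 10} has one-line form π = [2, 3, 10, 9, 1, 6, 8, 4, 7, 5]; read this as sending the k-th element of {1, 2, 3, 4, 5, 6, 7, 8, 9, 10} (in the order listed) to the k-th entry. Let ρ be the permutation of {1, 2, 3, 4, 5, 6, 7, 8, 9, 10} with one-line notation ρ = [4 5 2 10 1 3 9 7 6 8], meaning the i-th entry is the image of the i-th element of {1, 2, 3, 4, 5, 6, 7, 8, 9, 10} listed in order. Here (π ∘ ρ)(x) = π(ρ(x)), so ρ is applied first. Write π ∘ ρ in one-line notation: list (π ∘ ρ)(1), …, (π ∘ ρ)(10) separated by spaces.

9 1 3 5 2 10 7 8 6 4

For each element, apply ρ then π: 1 → 4 → 9; 2 → 5 → 1; 3 → 2 → 3; 4 → 10 → 5; 5 → 1 → 2; 6 → 3 → 10; 7 → 9 → 7; 8 → 7 → 8; 9 → 6 → 6; 10 → 8 → 4.
So π ∘ ρ in one-line form is 9 1 3 5 2 10 7 8 6 4.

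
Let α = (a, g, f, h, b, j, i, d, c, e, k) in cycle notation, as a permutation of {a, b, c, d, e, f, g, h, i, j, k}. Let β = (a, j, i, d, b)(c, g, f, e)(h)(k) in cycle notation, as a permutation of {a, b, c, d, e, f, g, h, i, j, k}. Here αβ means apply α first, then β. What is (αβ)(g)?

First apply α: α(g) = f, then β(f) = e. Thus (αβ)(g) = e.

e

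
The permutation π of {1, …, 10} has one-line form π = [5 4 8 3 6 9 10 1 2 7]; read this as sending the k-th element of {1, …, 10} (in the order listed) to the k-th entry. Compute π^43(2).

8

Tracing 2 → 4 → … returns to 2 after 8 steps, so 2 lies in an 8-cycle (1, 5, 6, 9, 2, 4, 3, 8).
On an 8-cycle, π^8 is the identity, so π^43 = π^3 there (43 ≡ 3 mod 8).
Stepping 3 places around the cycle: 2 → 4 → 3 → 8.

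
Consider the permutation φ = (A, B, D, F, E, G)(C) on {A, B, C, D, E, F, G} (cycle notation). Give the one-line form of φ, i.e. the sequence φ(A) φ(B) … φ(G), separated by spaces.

B D C F G E A

Reading each image from the cycles: A→B, B→D, C→C, D→F, E→G, F→E, G→A.
Listing these in domain order gives B D C F G E A.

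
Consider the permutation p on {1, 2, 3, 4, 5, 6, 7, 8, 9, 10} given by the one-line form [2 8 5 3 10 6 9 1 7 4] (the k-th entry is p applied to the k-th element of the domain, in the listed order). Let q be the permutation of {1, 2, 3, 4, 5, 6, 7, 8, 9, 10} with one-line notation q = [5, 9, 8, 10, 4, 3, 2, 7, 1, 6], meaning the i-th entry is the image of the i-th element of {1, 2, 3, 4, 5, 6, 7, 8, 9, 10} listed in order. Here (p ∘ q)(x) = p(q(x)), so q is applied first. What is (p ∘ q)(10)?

6

First apply q: q(10) = 6, then p(6) = 6. Thus (p ∘ q)(10) = 6.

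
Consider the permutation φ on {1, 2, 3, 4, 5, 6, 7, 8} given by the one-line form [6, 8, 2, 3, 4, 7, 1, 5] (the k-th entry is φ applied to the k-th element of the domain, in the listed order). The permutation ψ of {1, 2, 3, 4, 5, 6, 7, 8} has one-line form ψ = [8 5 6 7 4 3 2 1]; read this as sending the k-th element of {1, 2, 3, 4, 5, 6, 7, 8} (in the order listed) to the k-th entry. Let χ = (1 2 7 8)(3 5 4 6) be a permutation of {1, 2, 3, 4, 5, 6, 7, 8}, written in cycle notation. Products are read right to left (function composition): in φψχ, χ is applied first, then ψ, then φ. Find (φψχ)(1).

(φψχ)(1) = φ(ψ(χ(1))). χ(1) = 2, then ψ(2) = 5, then φ(5) = 4, so the result is 4.

4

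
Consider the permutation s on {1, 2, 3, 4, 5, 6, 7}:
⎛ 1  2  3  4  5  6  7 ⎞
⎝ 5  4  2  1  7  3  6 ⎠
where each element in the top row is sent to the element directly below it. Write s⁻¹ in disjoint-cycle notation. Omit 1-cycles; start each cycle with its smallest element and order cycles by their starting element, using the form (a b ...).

(1 4 2 3 6 7 5)

The cycle decomposition of s is (1 5 7 6 3 2 4).
Reversing each cycle (and rotating so the smallest element leads) gives s⁻¹ = (1 4 2 3 6 7 5).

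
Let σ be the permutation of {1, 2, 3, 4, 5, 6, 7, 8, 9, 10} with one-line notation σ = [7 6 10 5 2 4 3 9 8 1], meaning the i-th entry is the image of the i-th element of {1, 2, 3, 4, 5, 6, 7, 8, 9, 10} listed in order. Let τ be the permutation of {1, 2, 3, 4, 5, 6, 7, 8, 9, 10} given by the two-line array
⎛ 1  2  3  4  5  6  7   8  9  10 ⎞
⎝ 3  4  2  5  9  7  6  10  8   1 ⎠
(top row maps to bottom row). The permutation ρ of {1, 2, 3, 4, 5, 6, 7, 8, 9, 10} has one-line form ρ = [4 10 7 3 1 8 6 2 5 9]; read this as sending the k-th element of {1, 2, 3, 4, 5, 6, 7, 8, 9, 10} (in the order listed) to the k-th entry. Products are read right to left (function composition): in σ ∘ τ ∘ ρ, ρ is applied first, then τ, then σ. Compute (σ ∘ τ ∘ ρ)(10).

9

Chase 10: ρ(10) = 9; τ(9) = 8; σ(8) = 9. Hence (σ ∘ τ ∘ ρ)(10) = 9.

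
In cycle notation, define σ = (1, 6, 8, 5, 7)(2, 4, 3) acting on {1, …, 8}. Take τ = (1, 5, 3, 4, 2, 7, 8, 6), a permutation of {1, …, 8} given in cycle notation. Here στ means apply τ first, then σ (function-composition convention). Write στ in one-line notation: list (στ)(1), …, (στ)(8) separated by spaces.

7 1 3 4 2 6 5 8

Chase each element through τ then σ: 1 → 5 → 7; 2 → 7 → 1; 3 → 4 → 3; 4 → 2 → 4; 5 → 3 → 2; 6 → 1 → 6; 7 → 8 → 5; 8 → 6 → 8.
Collecting the images, στ = [7 1 3 4 2 6 5 8].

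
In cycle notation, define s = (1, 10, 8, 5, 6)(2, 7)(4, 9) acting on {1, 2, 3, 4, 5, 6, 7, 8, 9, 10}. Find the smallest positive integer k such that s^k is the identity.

10

The disjoint cycles have lengths 5, 2, 2, 1.
Since disjoint cycles commute, ord(s) = lcm(5, 2, 2) = 10.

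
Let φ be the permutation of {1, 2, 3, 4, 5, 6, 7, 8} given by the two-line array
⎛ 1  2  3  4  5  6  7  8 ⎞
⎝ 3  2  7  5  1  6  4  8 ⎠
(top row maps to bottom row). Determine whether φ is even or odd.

even

In disjoint-cycle form the cycle lengths are 5, 1, 1, 1.
A cycle is odd iff its length is even; φ has 0 even-length cycles, so sgn(φ) = (−1)^0 and φ is even.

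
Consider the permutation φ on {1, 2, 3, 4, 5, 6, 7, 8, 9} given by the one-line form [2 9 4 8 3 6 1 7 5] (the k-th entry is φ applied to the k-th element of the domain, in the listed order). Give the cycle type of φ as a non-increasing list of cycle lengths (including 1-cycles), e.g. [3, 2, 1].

The disjoint cycles are (1 2 9 5 3 4 8 7)(6), with lengths 8, 1 in non-increasing order.

[8, 1]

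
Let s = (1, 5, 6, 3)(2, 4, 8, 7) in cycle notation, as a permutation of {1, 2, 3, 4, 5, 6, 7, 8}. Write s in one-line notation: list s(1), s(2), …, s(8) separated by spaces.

5 4 1 8 6 3 2 7

Reading each image from the cycles: 1→5, 2→4, 3→1, 4→8, 5→6, 6→3, 7→2, 8→7.
Listing these in domain order gives 5 4 1 8 6 3 2 7.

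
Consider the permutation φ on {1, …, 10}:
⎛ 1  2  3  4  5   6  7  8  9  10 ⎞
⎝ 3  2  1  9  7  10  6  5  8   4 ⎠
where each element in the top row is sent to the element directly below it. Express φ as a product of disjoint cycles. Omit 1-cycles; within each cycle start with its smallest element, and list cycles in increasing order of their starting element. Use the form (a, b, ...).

Start at 1 and follow images: 1 → 3 → 1, giving the cycle (1, 3).
Continuing from each remaining unvisited element yields (1, 3)(4, 9, 8, 5, 7, 6, 10).

(1, 3)(4, 9, 8, 5, 7, 6, 10)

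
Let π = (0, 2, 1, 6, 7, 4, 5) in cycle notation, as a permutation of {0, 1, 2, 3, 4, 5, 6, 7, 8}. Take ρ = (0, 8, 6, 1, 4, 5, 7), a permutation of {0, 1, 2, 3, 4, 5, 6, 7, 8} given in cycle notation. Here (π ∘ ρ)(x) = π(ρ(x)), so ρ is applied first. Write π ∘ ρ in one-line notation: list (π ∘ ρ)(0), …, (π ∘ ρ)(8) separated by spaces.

8 5 1 3 0 4 6 2 7

Chase each element through ρ then π: 0 → 8 → 8; 1 → 4 → 5; 2 → 2 → 1; 3 → 3 → 3; 4 → 5 → 0; 5 → 7 → 4; 6 → 1 → 6; 7 → 0 → 2; 8 → 6 → 7.
Collecting the images, π ∘ ρ = [8 5 1 3 0 4 6 2 7].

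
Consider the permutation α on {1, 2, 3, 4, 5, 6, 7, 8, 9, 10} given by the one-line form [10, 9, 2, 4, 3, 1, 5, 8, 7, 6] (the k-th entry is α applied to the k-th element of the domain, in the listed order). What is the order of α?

15

Decomposing into disjoint cycles gives cycle lengths 5, 3, 1, 1.
Since disjoint cycles commute, ord(α) = lcm(5, 3) = 15.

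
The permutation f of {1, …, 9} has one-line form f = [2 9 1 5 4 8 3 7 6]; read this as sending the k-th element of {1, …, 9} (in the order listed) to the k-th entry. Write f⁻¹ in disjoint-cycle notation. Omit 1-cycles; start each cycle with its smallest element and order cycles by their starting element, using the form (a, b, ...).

(1, 3, 7, 8, 6, 9, 2)(4, 5)

The cycle decomposition of f is (1, 2, 9, 6, 8, 7, 3)(4, 5).
The inverse reverses every cycle; in canonical form, f⁻¹ = (1, 3, 7, 8, 6, 9, 2)(4, 5).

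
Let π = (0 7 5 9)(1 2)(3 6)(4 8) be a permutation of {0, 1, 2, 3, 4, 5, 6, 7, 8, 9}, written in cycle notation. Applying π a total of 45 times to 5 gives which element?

5 lies in the 4-cycle (0 7 5 9).
On a 4-cycle, π^4 is the identity, so π^45 = π^1 there (45 ≡ 1 mod 4).
Stepping 1 place around the cycle: 5 → 9.

9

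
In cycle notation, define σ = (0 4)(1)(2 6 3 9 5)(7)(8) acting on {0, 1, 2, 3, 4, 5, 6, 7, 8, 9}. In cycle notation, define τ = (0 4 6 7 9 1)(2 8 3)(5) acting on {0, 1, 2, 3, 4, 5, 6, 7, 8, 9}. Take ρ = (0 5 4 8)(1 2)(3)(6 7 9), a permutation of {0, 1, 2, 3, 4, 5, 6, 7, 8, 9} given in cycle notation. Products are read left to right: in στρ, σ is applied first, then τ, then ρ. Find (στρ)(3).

Chase 3: σ(3) = 9; τ(9) = 1; ρ(1) = 2. Hence (στρ)(3) = 2.

2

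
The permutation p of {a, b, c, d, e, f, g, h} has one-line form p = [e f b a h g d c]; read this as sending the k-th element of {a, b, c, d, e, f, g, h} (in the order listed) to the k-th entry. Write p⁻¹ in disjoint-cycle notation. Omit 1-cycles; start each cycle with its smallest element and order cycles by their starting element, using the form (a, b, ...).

First write p in disjoint cycles: (a, e, h, c, b, f, g, d).
The inverse reverses every cycle; in canonical form, p⁻¹ = (a, d, g, f, b, c, h, e).

(a, d, g, f, b, c, h, e)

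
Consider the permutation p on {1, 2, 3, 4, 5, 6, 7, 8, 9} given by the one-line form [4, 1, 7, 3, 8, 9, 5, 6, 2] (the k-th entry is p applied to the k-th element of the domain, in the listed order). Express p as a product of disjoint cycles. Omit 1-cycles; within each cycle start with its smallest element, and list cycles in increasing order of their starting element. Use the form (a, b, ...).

Iterating p from 1 gives 1 → 4 → 3 → 7 → 5 → 8 → 6 → 9 → 2 → 1; that is the 9-cycle (1, 4, 3, 7, 5, 8, 6, 9, 2).
Repeating from the next unused element and collecting all non-trivial cycles gives (1, 4, 3, 7, 5, 8, 6, 9, 2).

(1, 4, 3, 7, 5, 8, 6, 9, 2)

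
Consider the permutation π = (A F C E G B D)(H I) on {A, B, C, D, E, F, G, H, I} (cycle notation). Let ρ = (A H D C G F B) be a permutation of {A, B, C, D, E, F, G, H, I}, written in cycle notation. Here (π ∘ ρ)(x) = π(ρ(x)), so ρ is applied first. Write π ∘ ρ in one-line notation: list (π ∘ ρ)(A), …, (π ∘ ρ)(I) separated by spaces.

I F B E G D C A H

(π ∘ ρ)(x) = π(ρ(x)). Computing each image: π(ρ(A)) = π(H) = I, π(ρ(B)) = π(A) = F, π(ρ(C)) = π(G) = B, π(ρ(D)) = π(C) = E, π(ρ(E)) = π(E) = G, π(ρ(F)) = π(B) = D, π(ρ(G)) = π(F) = C, π(ρ(H)) = π(D) = A, π(ρ(I)) = π(I) = H.
Hence π ∘ ρ = [I F B E G D C A H].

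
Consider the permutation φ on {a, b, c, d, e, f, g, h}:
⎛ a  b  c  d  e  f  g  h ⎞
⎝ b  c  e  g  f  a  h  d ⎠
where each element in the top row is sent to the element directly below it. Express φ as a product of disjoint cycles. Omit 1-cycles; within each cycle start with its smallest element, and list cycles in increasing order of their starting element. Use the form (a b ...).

From a: a → b → c → e → f → a, closing the cycle (a b c e f).
Continuing from each remaining unvisited element yields (a b c e f)(d g h).

(a b c e f)(d g h)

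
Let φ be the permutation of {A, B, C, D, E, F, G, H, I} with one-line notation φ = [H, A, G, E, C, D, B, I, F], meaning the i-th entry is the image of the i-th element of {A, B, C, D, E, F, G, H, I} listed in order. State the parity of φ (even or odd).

even

In disjoint-cycle form the cycle lengths are 9.
A cycle is odd iff its length is even; φ has 0 even-length cycles, so sgn(φ) = (−1)^0 and φ is even.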